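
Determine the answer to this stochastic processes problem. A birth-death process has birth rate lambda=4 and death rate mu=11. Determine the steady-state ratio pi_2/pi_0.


For birth-death process, pi_n/pi_0 = (lambda/mu)^n
= (4/11)^2
= 0.1322

0.1322


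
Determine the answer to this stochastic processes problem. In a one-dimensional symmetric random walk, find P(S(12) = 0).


P(S(12) = 0) = C(12,6) / 4^6
= 924 / 4096
= 0.2256

0.2256


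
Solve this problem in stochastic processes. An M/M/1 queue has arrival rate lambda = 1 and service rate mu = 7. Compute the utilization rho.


rho = lambda/mu
= 1/7
= 0.1429

0.1429


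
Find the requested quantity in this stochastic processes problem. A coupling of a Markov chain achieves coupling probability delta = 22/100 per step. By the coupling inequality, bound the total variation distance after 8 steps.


TV distance bound <= (1-delta)^n
= (1 - 0.2200)^8
= 0.7800^8
= 0.1370

0.1370


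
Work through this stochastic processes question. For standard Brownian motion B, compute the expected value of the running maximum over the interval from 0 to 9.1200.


E(max B(s)) = sqrt(2t/pi)
= sqrt(2*9.1200/pi)
= sqrt(5.8060)
= 2.4096

2.4096


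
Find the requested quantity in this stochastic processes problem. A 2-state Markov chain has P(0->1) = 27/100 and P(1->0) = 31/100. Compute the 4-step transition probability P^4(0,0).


Computing P^4 by matrix multiplication.
P = [[0.7300, 0.2700], [0.3100, 0.6900]]
After raising P to the power 4:
P^4(0,0) = 0.5490

0.5490


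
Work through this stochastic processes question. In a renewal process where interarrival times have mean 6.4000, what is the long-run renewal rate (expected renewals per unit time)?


Long-run renewal rate = 1/E(X)
= 1/6.4000
= 0.1562

0.1562


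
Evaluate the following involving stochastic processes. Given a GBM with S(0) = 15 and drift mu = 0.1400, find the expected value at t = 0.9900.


E[S(t)] = S(0) * exp(mu * t)
= 15 * exp(0.1400 * 0.9900)
= 15 * 1.1487
= 17.2300

17.2300


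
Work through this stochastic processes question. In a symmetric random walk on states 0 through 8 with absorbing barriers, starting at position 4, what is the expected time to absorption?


For symmetric RW on 0,...,N with absorbing barriers, E(i) = i*(N-i)
E(4) = 4 * 4 = 16

16


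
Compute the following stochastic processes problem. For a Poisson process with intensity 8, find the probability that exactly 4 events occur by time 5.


P(N(t)=k) = (lambda*t)^k * exp(-lambda*t) / k!
lambda*t = 40
= 40^4 * exp(-40) / 4!
= 2560000 * 4.2484e-18 / 24
= 4.5316e-13

4.5316e-13


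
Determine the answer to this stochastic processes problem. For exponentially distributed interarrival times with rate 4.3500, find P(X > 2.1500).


P(X > t) = exp(-lambda * t)
= exp(-4.3500 * 2.1500)
= exp(-9.3525) = 8.6748e-05

8.6748e-05


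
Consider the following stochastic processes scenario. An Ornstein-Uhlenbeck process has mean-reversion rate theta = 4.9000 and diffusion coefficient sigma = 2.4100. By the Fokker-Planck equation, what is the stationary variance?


Stationary variance = sigma^2 / (2*theta)
= 2.4100^2 / (2*4.9000)
= 5.8081 / 9.8000
= 0.5927

0.5927


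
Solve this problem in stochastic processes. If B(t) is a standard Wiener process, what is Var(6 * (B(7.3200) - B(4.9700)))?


Var(alpha*(B(t)-B(s))) = alpha^2 * (t-s)
= 6^2 * (7.3200 - 4.9700)
= 36 * 2.3500
= 84.6000

84.6000


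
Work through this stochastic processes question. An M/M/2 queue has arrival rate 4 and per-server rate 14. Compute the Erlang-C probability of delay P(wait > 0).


a = lambda/mu = 0.2857
rho = a/c = 0.1429
Erlang-C formula applied:
C(c,a) = 0.0357

0.0357


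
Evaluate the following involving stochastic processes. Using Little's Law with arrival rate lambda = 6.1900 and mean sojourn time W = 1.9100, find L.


Little's Law: L = lambda * W
= 6.1900 * 1.9100
= 11.8229

11.8229


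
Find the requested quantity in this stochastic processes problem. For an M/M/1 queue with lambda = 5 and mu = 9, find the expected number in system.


rho = 5/9 = 0.5556
L = rho/(1-rho)
= 0.5556/0.4444
= 1.2500

1.2500


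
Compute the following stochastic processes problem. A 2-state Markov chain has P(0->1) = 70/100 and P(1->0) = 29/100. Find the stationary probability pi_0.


Stationary distribution: pi_0 = p10/(p01+p10), pi_1 = p01/(p01+p10)
p01 = 0.7000, p10 = 0.2900
pi_0 = 0.2929

0.2929


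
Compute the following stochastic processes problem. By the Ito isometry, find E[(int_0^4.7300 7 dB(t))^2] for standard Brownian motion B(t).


By Ito isometry: E[(int f dB)^2] = int f^2 dt
= 7^2 * 4.7300
= 49 * 4.7300 = 231.7700

231.7700


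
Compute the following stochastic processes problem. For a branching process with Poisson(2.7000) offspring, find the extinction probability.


Since mu = 2.7000 > 1, extinction prob q < 1.
Solve s = exp(mu*(s-1)) iteratively.
q = 0.0844

0.0844


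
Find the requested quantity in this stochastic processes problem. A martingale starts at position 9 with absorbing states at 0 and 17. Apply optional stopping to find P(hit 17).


By optional stopping theorem: E(M at tau) = M(0) = 9
P(hit 17)*17 + P(hit 0)*0 = 9
P(hit 17) = (9 - 0)/(17 - 0) = 9/17 = 0.5294

0.5294


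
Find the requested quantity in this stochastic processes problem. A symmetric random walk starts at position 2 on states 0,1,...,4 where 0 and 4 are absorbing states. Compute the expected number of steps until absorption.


For symmetric RW on 0,...,N with absorbing barriers, E(i) = i*(N-i)
E(2) = 2 * 2 = 4

4


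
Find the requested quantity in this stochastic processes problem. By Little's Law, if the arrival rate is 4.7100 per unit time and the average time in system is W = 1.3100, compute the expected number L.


Little's Law: L = lambda * W
= 4.7100 * 1.3100
= 6.1701

6.1701


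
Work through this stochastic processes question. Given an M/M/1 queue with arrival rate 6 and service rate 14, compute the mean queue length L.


rho = 6/14 = 0.4286
L = rho/(1-rho)
= 0.4286/0.5714
= 0.7500

0.7500


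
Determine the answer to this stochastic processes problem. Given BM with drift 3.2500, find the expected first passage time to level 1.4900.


Expected first passage time = a/mu
= 1.4900/3.2500
= 0.4585

0.4585


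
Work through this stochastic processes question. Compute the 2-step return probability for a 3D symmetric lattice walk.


P(return in 2 steps) = P(reverse first step) = 1/(2d)
= 1/6
= 0.1667

0.1667


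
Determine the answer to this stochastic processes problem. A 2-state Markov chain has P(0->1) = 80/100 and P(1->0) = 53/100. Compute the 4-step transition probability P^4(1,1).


Computing P^4 by matrix multiplication.
P = [[0.2000, 0.8000], [0.5300, 0.4700]]
After raising P to the power 4:
P^4(1,1) = 0.6062

0.6062


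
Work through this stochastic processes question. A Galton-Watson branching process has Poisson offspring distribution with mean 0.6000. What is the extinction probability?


Since mu = 0.6000 <= 1, extinction probability = 1.

1.0000


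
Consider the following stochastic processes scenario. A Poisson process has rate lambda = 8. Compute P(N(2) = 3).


P(N(t)=k) = (lambda*t)^k * exp(-lambda*t) / k!
lambda*t = 16
= 16^3 * exp(-16) / 3!
= 4096 * 1.1254e-07 / 6
= 7.6824e-05

7.6824e-05


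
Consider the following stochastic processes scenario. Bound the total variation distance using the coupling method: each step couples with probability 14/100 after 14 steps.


TV distance bound <= (1-delta)^n
= (1 - 0.1400)^14
= 0.8600^14
= 0.1211

0.1211


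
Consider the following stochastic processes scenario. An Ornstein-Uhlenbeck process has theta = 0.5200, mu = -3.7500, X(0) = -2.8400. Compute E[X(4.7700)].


E[X(t)] = mu + (X(0) - mu)*exp(-theta*t)
= -3.7500 + (-2.8400 - -3.7500)*exp(-0.5200*4.7700)
= -3.7500 + 0.9100 * 0.0837
= -3.6738

-3.6738


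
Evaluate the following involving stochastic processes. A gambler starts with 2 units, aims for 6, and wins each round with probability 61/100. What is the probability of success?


Gambler's ruin formula:
r = q/p = 0.3900/0.6100 = 0.6393
P(win) = (1 - r^i)/(1 - r^N)
= (1 - 0.6393^2)/(1 - 0.6393^6)
= 0.6346

0.6346


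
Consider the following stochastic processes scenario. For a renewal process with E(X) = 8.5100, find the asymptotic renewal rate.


Long-run renewal rate = 1/E(X)
= 1/8.5100
= 0.1175

0.1175


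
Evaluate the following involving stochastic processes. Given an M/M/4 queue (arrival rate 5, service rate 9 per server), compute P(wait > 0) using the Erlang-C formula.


a = lambda/mu = 0.5556
rho = a/c = 0.1389
Erlang-C formula applied:
C(c,a) = 0.0026

0.0026


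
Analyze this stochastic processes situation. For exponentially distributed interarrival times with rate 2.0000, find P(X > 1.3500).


P(X > t) = exp(-lambda * t)
= exp(-2.0000 * 1.3500)
= exp(-2.7000) = 0.0672

0.0672


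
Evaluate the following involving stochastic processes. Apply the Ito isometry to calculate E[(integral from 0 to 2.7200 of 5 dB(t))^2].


By Ito isometry: E[(int f dB)^2] = int f^2 dt
= 5^2 * 2.7200
= 25 * 2.7200 = 68.0000

68.0000


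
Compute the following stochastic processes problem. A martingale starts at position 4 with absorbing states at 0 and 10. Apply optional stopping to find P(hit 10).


By optional stopping theorem: E(M at tau) = M(0) = 4
P(hit 10)*10 + P(hit 0)*0 = 4
P(hit 10) = (4 - 0)/(10 - 0) = 2/5 = 0.4000

0.4000


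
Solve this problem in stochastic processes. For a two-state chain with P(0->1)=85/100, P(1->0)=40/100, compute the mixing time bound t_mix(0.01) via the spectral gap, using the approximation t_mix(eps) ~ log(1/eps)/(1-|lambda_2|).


lambda_2 = |1 - p01 - p10| = |1 - 0.8500 - 0.4000| = 0.2500
t_mix ~ log(1/eps)/(1 - |lambda_2|)
= log(100)/(1 - 0.2500) = 4.6052/0.7500
= 6.1402

6.1402


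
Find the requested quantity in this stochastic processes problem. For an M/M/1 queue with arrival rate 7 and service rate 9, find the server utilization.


rho = lambda/mu
= 7/9
= 0.7778

0.7778


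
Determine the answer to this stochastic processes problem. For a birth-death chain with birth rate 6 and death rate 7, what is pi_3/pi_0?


For birth-death process, pi_n/pi_0 = (lambda/mu)^n
= (6/7)^3
= 0.6297

0.6297


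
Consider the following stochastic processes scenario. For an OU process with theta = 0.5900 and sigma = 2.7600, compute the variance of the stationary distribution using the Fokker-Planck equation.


Stationary variance = sigma^2 / (2*theta)
= 2.7600^2 / (2*0.5900)
= 7.6176 / 1.1800
= 6.4556

6.4556


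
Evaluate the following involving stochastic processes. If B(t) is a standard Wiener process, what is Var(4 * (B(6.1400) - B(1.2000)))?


Var(alpha*(B(t)-B(s))) = alpha^2 * (t-s)
= 4^2 * (6.1400 - 1.2000)
= 16 * 4.9400
= 79.0400

79.0400


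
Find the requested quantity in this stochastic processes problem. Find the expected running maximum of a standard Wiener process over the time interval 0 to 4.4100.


E(max B(s)) = sqrt(2t/pi)
= sqrt(2*4.4100/pi)
= sqrt(2.8075)
= 1.6756

1.6756


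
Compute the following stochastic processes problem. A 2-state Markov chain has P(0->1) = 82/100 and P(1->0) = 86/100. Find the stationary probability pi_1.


Stationary distribution: pi_0 = p10/(p01+p10), pi_1 = p01/(p01+p10)
p01 = 0.8200, p10 = 0.8600
pi_1 = 0.4881

0.4881


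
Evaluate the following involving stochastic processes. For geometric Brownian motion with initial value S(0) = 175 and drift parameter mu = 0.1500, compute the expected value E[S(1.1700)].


E[S(t)] = S(0) * exp(mu * t)
= 175 * exp(0.1500 * 1.1700)
= 175 * 1.1918
= 208.5723

208.5723


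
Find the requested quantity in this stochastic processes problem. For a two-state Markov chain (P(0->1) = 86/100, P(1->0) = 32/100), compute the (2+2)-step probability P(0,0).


P^4 = P^2 * P^2
Computing via matrix multiplication of the transition matrix.
Entry (0,0) of P^4 = 0.2720

0.2720


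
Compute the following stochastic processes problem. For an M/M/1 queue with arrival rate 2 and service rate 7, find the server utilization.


rho = lambda/mu
= 2/7
= 0.2857

0.2857


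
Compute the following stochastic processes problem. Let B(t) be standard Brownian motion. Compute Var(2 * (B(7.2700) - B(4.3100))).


Var(alpha*(B(t)-B(s))) = alpha^2 * (t-s)
= 2^2 * (7.2700 - 4.3100)
= 4 * 2.9600
= 11.8400

11.8400


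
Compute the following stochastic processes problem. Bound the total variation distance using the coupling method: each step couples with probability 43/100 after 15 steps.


TV distance bound <= (1-delta)^n
= (1 - 0.4300)^15
= 0.5700^15
= 2.1783e-04

2.1783e-04


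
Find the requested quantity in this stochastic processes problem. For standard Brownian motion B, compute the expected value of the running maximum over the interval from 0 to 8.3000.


E(max B(s)) = sqrt(2t/pi)
= sqrt(2*8.3000/pi)
= sqrt(5.2839)
= 2.2987

2.2987


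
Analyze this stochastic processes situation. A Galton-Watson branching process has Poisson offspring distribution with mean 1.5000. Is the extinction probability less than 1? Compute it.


Since mu = 1.5000 > 1, extinction prob q < 1.
Solve s = exp(mu*(s-1)) iteratively.
q = 0.4172

0.4172


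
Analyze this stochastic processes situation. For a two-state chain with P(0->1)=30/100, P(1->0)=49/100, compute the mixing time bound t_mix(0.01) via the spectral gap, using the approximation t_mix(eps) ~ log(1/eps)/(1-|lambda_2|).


lambda_2 = |1 - p01 - p10| = |1 - 0.3000 - 0.4900| = 0.2100
t_mix ~ log(1/eps)/(1 - |lambda_2|)
= log(100)/(1 - 0.2100) = 4.6052/0.7900
= 5.8293

5.8293


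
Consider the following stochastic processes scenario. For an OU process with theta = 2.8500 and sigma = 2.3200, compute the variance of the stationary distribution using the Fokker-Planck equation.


Stationary variance = sigma^2 / (2*theta)
= 2.3200^2 / (2*2.8500)
= 5.3824 / 5.7000
= 0.9443

0.9443


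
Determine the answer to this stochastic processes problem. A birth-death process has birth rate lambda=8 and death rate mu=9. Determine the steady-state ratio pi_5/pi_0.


For birth-death process, pi_n/pi_0 = (lambda/mu)^n
= (8/9)^5
= 0.5549

0.5549


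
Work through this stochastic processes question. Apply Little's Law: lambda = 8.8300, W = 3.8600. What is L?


Little's Law: L = lambda * W
= 8.8300 * 3.8600
= 34.0838

34.0838


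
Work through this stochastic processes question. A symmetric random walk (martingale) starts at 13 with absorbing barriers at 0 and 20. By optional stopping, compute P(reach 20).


By optional stopping theorem: E(M at tau) = M(0) = 13
P(hit 20)*20 + P(hit 0)*0 = 13
P(hit 20) = (13 - 0)/(20 - 0) = 13/20 = 0.6500

0.6500


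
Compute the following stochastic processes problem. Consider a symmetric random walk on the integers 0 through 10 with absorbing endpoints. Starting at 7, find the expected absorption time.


For symmetric RW on 0,...,N with absorbing barriers, E(i) = i*(N-i)
E(7) = 7 * 3 = 21

21


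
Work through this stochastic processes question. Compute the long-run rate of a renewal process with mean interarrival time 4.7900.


Long-run renewal rate = 1/E(X)
= 1/4.7900
= 0.2088

0.2088


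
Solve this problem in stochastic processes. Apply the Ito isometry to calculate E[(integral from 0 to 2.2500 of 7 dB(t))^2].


By Ito isometry: E[(int f dB)^2] = int f^2 dt
= 7^2 * 2.2500
= 49 * 2.2500 = 110.2500

110.2500


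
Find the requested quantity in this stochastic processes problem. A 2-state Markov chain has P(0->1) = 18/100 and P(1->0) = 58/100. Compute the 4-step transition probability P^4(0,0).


Computing P^4 by matrix multiplication.
P = [[0.8200, 0.1800], [0.5800, 0.4200]]
After raising P to the power 4:
P^4(0,0) = 0.7639

0.7639


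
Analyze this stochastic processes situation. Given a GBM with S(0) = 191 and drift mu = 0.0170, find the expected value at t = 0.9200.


E[S(t)] = S(0) * exp(mu * t)
= 191 * exp(0.0170 * 0.9200)
= 191 * 1.0158
= 194.0107

194.0107


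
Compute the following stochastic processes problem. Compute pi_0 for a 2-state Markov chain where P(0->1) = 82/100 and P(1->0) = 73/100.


Stationary distribution: pi_0 = p10/(p01+p10), pi_1 = p01/(p01+p10)
p01 = 0.8200, p10 = 0.7300
pi_0 = 0.4710

0.4710


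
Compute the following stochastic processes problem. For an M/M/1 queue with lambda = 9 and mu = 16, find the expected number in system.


rho = 9/16 = 0.5625
L = rho/(1-rho)
= 0.5625/0.4375
= 1.2857

1.2857


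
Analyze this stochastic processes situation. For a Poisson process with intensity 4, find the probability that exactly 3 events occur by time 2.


P(N(t)=k) = (lambda*t)^k * exp(-lambda*t) / k!
lambda*t = 8
= 8^3 * exp(-8) / 3!
= 512 * 3.3546e-04 / 6
= 0.0286

0.0286


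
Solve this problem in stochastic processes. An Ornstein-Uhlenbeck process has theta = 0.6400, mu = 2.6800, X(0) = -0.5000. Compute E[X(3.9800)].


E[X(t)] = mu + (X(0) - mu)*exp(-theta*t)
= 2.6800 + (-0.5000 - 2.6800)*exp(-0.6400*3.9800)
= 2.6800 + -3.1800 * 0.0783
= 2.4310

2.4310


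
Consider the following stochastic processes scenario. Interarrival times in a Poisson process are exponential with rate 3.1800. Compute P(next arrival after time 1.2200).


P(X > t) = exp(-lambda * t)
= exp(-3.1800 * 1.2200)
= exp(-3.8796) = 0.0207

0.0207


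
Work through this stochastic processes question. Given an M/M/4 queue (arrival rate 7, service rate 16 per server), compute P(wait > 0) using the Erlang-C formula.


a = lambda/mu = 0.4375
rho = a/c = 0.1094
Erlang-C formula applied:
C(c,a) = 0.0011

0.0011


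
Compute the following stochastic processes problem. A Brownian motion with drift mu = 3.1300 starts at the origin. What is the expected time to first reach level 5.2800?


Expected first passage time = a/mu
= 5.2800/3.1300
= 1.6869

1.6869


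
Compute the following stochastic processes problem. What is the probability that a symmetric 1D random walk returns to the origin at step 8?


P(S(8) = 0) = C(8,4) / 4^4
= 70 / 256
= 0.2734

0.2734


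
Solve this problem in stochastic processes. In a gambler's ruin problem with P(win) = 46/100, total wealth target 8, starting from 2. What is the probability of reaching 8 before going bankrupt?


Gambler's ruin formula:
r = q/p = 0.5400/0.4600 = 1.1739
P(win) = (1 - r^i)/(1 - r^N)
= (1 - 1.1739^2)/(1 - 1.1739^8)
= 0.1450

0.1450


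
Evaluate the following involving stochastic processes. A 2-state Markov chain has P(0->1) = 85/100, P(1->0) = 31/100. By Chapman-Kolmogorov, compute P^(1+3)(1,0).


P^4 = P^1 * P^3
Computing via matrix multiplication of the transition matrix.
Entry (1,0) of P^4 = 0.2671

0.2671


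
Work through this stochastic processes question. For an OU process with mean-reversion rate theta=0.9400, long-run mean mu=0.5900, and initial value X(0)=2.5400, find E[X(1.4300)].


E[X(t)] = mu + (X(0) - mu)*exp(-theta*t)
= 0.5900 + (2.5400 - 0.5900)*exp(-0.9400*1.4300)
= 0.5900 + 1.9500 * 0.2607
= 1.0985

1.0985


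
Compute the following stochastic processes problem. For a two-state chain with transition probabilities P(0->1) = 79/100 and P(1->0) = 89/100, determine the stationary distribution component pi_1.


Stationary distribution: pi_0 = p10/(p01+p10), pi_1 = p01/(p01+p10)
p01 = 0.7900, p10 = 0.8900
pi_1 = 0.4702

0.4702


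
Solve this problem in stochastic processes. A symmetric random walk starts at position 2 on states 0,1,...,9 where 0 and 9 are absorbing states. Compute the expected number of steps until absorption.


For symmetric RW on 0,...,N with absorbing barriers, E(i) = i*(N-i)
E(2) = 2 * 7 = 14

14


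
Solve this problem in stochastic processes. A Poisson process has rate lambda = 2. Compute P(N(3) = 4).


P(N(t)=k) = (lambda*t)^k * exp(-lambda*t) / k!
lambda*t = 6
= 6^4 * exp(-6) / 4!
= 1296 * 0.0025 / 24
= 0.1339

0.1339


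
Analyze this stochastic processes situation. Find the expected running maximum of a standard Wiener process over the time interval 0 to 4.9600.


E(max B(s)) = sqrt(2t/pi)
= sqrt(2*4.9600/pi)
= sqrt(3.1576)
= 1.7770

1.7770


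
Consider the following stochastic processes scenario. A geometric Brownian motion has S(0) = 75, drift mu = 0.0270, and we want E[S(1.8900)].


E[S(t)] = S(0) * exp(mu * t)
= 75 * exp(0.0270 * 1.8900)
= 75 * 1.0524
= 78.9266

78.9266


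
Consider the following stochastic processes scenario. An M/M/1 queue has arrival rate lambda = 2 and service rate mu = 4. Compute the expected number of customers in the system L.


rho = 2/4 = 0.5000
L = rho/(1-rho)
= 0.5000/0.5000
= 1.0000

1.0000


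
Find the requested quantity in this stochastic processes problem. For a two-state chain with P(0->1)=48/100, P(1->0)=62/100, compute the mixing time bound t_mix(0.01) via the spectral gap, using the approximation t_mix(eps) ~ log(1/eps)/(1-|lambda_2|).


lambda_2 = |1 - p01 - p10| = |1 - 0.4800 - 0.6200| = 0.1000
t_mix ~ log(1/eps)/(1 - |lambda_2|)
= log(100)/(1 - 0.1000) = 4.6052/0.9000
= 5.1169

5.1169


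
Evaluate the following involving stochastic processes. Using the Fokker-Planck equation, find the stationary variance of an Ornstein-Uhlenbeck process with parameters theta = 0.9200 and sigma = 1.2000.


Stationary variance = sigma^2 / (2*theta)
= 1.2000^2 / (2*0.9200)
= 1.4400 / 1.8400
= 0.7826

0.7826


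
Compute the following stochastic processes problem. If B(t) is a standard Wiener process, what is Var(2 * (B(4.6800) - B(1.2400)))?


Var(alpha*(B(t)-B(s))) = alpha^2 * (t-s)
= 2^2 * (4.6800 - 1.2400)
= 4 * 3.4400
= 13.7600

13.7600


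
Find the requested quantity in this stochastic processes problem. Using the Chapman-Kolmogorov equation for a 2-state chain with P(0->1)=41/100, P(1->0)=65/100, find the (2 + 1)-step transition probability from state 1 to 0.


P^3 = P^2 * P^1
Computing via matrix multiplication of the transition matrix.
Entry (1,0) of P^3 = 0.6133

0.6133


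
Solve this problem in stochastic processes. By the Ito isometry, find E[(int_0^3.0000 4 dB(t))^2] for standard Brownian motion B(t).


By Ito isometry: E[(int f dB)^2] = int f^2 dt
= 4^2 * 3.0000
= 16 * 3.0000 = 48.0000

48.0000


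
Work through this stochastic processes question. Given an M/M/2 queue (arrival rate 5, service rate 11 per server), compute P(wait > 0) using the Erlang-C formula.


a = lambda/mu = 0.4545
rho = a/c = 0.2273
Erlang-C formula applied:
C(c,a) = 0.0842

0.0842


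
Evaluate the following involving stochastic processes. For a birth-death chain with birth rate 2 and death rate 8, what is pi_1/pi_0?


For birth-death process, pi_n/pi_0 = (lambda/mu)^n
= (2/8)^1
= 0.2500

0.2500


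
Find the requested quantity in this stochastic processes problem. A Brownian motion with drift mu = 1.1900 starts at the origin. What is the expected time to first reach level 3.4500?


Expected first passage time = a/mu
= 3.4500/1.1900
= 2.8992

2.8992


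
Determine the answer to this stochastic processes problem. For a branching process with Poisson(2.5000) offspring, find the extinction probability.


Since mu = 2.5000 > 1, extinction prob q < 1.
Solve s = exp(mu*(s-1)) iteratively.
q = 0.1074

0.1074


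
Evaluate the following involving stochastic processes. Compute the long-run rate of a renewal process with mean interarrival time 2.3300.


Long-run renewal rate = 1/E(X)
= 1/2.3300
= 0.4292

0.4292


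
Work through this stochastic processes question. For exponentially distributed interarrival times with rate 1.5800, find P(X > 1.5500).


P(X > t) = exp(-lambda * t)
= exp(-1.5800 * 1.5500)
= exp(-2.4490) = 0.0864

0.0864


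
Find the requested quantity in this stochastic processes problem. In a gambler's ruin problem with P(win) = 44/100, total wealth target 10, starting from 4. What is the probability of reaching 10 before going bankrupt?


Gambler's ruin formula:
r = q/p = 0.5600/0.4400 = 1.2727
P(win) = (1 - r^i)/(1 - r^N)
= (1 - 1.2727^4)/(1 - 1.2727^10)
= 0.1600

0.1600


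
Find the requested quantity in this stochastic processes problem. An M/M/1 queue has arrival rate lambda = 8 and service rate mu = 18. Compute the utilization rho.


rho = lambda/mu
= 8/18
= 0.4444

0.4444


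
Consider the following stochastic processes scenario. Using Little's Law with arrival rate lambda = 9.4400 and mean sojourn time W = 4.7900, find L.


Little's Law: L = lambda * W
= 9.4400 * 4.7900
= 45.2176

45.2176


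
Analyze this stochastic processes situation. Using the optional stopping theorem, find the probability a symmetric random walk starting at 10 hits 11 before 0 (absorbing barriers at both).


By optional stopping theorem: E(M at tau) = M(0) = 10
P(hit 11)*11 + P(hit 0)*0 = 10
P(hit 11) = (10 - 0)/(11 - 0) = 10/11 = 0.9091

0.9091


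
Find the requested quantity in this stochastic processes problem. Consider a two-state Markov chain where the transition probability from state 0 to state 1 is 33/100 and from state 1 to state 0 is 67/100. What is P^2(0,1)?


Computing P^2 by matrix multiplication.
P = [[0.6700, 0.3300], [0.6700, 0.3300]]
After raising P to the power 2:
P^2(0,1) = 0.3300

0.3300


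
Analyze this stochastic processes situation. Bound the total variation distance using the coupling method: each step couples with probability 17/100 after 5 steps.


TV distance bound <= (1-delta)^n
= (1 - 0.1700)^5
= 0.8300^5
= 0.3939

0.3939


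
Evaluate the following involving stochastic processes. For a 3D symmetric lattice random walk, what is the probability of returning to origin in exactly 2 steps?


P(return in 2 steps) = P(reverse first step) = 1/(2d)
= 1/6
= 0.1667

0.1667


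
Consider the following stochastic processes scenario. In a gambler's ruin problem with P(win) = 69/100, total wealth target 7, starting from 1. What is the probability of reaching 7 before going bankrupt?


Gambler's ruin formula:
r = q/p = 0.3100/0.6900 = 0.4493
P(win) = (1 - r^i)/(1 - r^N)
= (1 - 0.4493^1)/(1 - 0.4493^7)
= 0.5528

0.5528


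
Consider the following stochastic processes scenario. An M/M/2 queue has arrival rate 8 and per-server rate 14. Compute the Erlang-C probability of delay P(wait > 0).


a = lambda/mu = 0.5714
rho = a/c = 0.2857
Erlang-C formula applied:
C(c,a) = 0.1270

0.1270


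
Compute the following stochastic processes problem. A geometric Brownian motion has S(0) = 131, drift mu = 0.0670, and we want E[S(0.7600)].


E[S(t)] = S(0) * exp(mu * t)
= 131 * exp(0.0670 * 0.7600)
= 131 * 1.0522
= 137.8433

137.8433


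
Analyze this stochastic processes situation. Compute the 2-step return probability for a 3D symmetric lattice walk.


P(return in 2 steps) = P(reverse first step) = 1/(2d)
= 1/6
= 0.1667

0.1667


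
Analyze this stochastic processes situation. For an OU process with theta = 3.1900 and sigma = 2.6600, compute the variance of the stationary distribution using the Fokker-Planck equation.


Stationary variance = sigma^2 / (2*theta)
= 2.6600^2 / (2*3.1900)
= 7.0756 / 6.3800
= 1.1090

1.1090


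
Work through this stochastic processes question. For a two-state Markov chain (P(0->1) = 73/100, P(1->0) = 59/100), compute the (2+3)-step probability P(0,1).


P^5 = P^2 * P^3
Computing via matrix multiplication of the transition matrix.
Entry (0,1) of P^5 = 0.5549

0.5549


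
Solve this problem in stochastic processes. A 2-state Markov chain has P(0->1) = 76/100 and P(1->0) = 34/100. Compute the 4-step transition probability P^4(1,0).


Computing P^4 by matrix multiplication.
P = [[0.2400, 0.7600], [0.3400, 0.6600]]
After raising P to the power 4:
P^4(1,0) = 0.3091

0.3091


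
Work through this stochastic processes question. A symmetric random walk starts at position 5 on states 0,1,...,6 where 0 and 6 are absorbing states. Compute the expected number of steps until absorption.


For symmetric RW on 0,...,N with absorbing barriers, E(i) = i*(N-i)
E(5) = 5 * 1 = 5

5


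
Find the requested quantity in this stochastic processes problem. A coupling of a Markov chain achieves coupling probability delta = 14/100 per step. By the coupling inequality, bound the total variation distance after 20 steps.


TV distance bound <= (1-delta)^n
= (1 - 0.1400)^20
= 0.8600^20
= 0.0490

0.0490


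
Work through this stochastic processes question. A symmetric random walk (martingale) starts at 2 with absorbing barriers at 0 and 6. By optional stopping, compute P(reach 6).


By optional stopping theorem: E(M at tau) = M(0) = 2
P(hit 6)*6 + P(hit 0)*0 = 2
P(hit 6) = (2 - 0)/(6 - 0) = 1/3 = 0.3333

0.3333


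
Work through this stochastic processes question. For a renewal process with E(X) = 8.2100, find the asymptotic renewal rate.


Long-run renewal rate = 1/E(X)
= 1/8.2100
= 0.1218

0.1218


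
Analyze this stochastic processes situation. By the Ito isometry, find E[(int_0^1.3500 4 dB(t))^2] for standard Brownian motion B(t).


By Ito isometry: E[(int f dB)^2] = int f^2 dt
= 4^2 * 1.3500
= 16 * 1.3500 = 21.6000

21.6000


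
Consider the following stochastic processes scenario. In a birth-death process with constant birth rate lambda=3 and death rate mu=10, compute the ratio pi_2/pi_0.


For birth-death process, pi_n/pi_0 = (lambda/mu)^n
= (3/10)^2
= 0.0900

0.0900


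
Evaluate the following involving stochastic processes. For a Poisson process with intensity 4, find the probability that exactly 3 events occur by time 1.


P(N(t)=k) = (lambda*t)^k * exp(-lambda*t) / k!
lambda*t = 4
= 4^3 * exp(-4) / 3!
= 64 * 0.0183 / 6
= 0.1954

0.1954


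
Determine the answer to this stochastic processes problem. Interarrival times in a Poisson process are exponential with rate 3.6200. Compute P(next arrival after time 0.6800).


P(X > t) = exp(-lambda * t)
= exp(-3.6200 * 0.6800)
= exp(-2.4616) = 0.0853

0.0853


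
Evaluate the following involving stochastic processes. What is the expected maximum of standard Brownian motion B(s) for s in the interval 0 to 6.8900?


E(max B(s)) = sqrt(2t/pi)
= sqrt(2*6.8900/pi)
= sqrt(4.3863)
= 2.0944

2.0944


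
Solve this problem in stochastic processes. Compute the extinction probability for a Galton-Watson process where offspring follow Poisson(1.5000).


Since mu = 1.5000 > 1, extinction prob q < 1.
Solve s = exp(mu*(s-1)) iteratively.
q = 0.4172

0.4172


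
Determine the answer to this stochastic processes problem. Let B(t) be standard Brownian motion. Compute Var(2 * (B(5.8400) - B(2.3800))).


Var(alpha*(B(t)-B(s))) = alpha^2 * (t-s)
= 2^2 * (5.8400 - 2.3800)
= 4 * 3.4600
= 13.8400

13.8400


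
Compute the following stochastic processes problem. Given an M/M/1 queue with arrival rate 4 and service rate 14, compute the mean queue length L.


rho = 4/14 = 0.2857
L = rho/(1-rho)
= 0.2857/0.7143
= 0.4000

0.4000


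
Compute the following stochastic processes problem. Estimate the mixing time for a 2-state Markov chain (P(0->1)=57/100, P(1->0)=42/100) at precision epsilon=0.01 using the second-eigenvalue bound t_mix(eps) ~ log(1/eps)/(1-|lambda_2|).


lambda_2 = |1 - p01 - p10| = |1 - 0.5700 - 0.4200| = 0.0100
t_mix ~ log(1/eps)/(1 - |lambda_2|)
= log(100)/(1 - 0.0100) = 4.6052/0.9900
= 4.6517

4.6517


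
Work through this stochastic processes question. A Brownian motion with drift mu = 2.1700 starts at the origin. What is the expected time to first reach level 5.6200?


Expected first passage time = a/mu
= 5.6200/2.1700
= 2.5899

2.5899


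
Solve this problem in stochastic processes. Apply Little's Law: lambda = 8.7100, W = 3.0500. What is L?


Little's Law: L = lambda * W
= 8.7100 * 3.0500
= 26.5655

26.5655


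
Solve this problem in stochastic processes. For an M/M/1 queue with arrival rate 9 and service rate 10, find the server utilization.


rho = lambda/mu
= 9/10
= 0.9000

0.9000


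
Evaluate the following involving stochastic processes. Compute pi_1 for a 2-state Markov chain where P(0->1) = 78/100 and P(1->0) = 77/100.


Stationary distribution: pi_0 = p10/(p01+p10), pi_1 = p01/(p01+p10)
p01 = 0.7800, p10 = 0.7700
pi_1 = 0.5032

0.5032


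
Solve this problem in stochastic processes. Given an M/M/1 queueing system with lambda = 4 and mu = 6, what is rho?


rho = lambda/mu
= 4/6
= 0.6667

0.6667


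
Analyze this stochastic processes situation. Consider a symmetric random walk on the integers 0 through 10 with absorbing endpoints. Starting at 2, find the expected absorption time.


For symmetric RW on 0,...,N with absorbing barriers, E(i) = i*(N-i)
E(2) = 2 * 8 = 16

16


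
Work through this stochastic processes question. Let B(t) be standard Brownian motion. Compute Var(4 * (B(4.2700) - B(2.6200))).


Var(alpha*(B(t)-B(s))) = alpha^2 * (t-s)
= 4^2 * (4.2700 - 2.6200)
= 16 * 1.6500
= 26.4000

26.4000


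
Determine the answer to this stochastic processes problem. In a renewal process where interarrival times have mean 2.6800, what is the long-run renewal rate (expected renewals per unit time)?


Long-run renewal rate = 1/E(X)
= 1/2.6800
= 0.3731

0.3731


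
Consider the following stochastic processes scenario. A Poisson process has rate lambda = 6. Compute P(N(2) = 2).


P(N(t)=k) = (lambda*t)^k * exp(-lambda*t) / k!
lambda*t = 12
= 12^2 * exp(-12) / 2!
= 144 * 6.1442e-06 / 2
= 4.4238e-04

4.4238e-04


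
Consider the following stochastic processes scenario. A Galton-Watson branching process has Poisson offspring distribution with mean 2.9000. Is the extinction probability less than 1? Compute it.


Since mu = 2.9000 > 1, extinction prob q < 1.
Solve s = exp(mu*(s-1)) iteratively.
q = 0.0668

0.0668


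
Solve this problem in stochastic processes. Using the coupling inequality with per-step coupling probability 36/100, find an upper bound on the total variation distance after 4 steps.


TV distance bound <= (1-delta)^n
= (1 - 0.3600)^4
= 0.6400^4
= 0.1678

0.1678


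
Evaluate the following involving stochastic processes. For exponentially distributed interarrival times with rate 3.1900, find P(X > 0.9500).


P(X > t) = exp(-lambda * t)
= exp(-3.1900 * 0.9500)
= exp(-3.0305) = 0.0483

0.0483


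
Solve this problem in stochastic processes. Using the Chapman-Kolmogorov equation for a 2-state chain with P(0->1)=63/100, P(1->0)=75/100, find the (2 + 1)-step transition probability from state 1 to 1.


P^3 = P^2 * P^1
Computing via matrix multiplication of the transition matrix.
Entry (1,1) of P^3 = 0.4267

0.4267


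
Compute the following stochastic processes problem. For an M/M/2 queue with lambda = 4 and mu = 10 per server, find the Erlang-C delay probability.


a = lambda/mu = 0.4000
rho = a/c = 0.2000
Erlang-C formula applied:
C(c,a) = 0.0667

0.0667


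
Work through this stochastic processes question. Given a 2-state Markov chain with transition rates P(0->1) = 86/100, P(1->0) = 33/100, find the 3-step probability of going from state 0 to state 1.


Computing P^3 by matrix multiplication.
P = [[0.1400, 0.8600], [0.3300, 0.6700]]
After raising P to the power 3:
P^3(0,1) = 0.7276

0.7276


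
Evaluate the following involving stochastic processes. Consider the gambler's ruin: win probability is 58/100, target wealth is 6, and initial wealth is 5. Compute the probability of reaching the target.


Gambler's ruin formula:
r = q/p = 0.4200/0.5800 = 0.7241
P(win) = (1 - r^i)/(1 - r^N)
= (1 - 0.7241^5)/(1 - 0.7241^6)
= 0.9358

0.9358


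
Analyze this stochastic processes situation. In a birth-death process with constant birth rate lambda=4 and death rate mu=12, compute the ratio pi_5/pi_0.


For birth-death process, pi_n/pi_0 = (lambda/mu)^n
= (4/12)^5
= 0.0041

0.0041


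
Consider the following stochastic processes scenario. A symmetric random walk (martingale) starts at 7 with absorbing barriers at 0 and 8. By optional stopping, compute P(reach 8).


By optional stopping theorem: E(M at tau) = M(0) = 7
P(hit 8)*8 + P(hit 0)*0 = 7
P(hit 8) = (7 - 0)/(8 - 0) = 7/8 = 0.8750

0.8750


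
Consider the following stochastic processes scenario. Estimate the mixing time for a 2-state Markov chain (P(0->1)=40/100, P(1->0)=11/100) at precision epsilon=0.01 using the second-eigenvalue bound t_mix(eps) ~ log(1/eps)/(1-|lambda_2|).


lambda_2 = |1 - p01 - p10| = |1 - 0.4000 - 0.1100| = 0.4900
t_mix ~ log(1/eps)/(1 - |lambda_2|)
= log(100)/(1 - 0.4900) = 4.6052/0.5100
= 9.0297

9.0297


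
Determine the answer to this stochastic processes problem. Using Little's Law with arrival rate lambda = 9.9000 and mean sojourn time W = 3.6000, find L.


Little's Law: L = lambda * W
= 9.9000 * 3.6000
= 35.6400

35.6400


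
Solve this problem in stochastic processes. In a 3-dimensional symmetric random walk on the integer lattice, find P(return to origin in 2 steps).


P(return in 2 steps) = P(reverse first step) = 1/(2d)
= 1/6
= 0.1667

0.1667


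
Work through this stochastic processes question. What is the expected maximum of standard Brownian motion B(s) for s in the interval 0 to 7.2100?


E(max B(s)) = sqrt(2t/pi)
= sqrt(2*7.2100/pi)
= sqrt(4.5900)
= 2.1424

2.1424


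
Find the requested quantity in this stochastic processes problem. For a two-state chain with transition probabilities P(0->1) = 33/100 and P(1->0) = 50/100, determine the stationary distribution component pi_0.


Stationary distribution: pi_0 = p10/(p01+p10), pi_1 = p01/(p01+p10)
p01 = 0.3300, p10 = 0.5000
pi_0 = 0.6024

0.6024


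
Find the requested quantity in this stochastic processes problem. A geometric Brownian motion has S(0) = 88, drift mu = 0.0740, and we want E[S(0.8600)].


E[S(t)] = S(0) * exp(mu * t)
= 88 * exp(0.0740 * 0.8600)
= 88 * 1.0657
= 93.7824

93.7824


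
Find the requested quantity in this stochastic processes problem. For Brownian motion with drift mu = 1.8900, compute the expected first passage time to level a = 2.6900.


Expected first passage time = a/mu
= 2.6900/1.8900
= 1.4233

1.4233


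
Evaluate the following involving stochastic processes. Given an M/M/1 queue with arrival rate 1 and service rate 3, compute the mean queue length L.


rho = 1/3 = 0.3333
L = rho/(1-rho)
= 0.3333/0.6667
= 0.5000

0.5000


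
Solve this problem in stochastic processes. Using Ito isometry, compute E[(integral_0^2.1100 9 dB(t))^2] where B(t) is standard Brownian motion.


By Ito isometry: E[(int f dB)^2] = int f^2 dt
= 9^2 * 2.1100
= 81 * 2.1100 = 170.9100

170.9100


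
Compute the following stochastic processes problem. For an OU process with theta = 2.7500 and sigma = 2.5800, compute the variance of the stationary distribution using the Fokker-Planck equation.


Stationary variance = sigma^2 / (2*theta)
= 2.5800^2 / (2*2.7500)
= 6.6564 / 5.5000
= 1.2103

1.2103


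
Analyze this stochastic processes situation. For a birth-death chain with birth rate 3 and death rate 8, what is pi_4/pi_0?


For birth-death process, pi_n/pi_0 = (lambda/mu)^n
= (3/8)^4
= 0.0198

0.0198


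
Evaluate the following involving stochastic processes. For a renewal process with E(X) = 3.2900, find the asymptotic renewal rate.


Long-run renewal rate = 1/E(X)
= 1/3.2900
= 0.3040

0.3040


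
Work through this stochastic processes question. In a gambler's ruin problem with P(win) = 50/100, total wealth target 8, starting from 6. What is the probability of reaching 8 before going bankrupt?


p = 1/2: P(win) = i/N = 6/8
= 0.7500

0.7500


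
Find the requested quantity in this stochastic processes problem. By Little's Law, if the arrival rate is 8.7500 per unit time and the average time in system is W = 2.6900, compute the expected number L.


Little's Law: L = lambda * W
= 8.7500 * 2.6900
= 23.5375

23.5375
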